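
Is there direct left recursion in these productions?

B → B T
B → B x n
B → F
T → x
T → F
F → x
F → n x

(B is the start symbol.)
Yes, B is left-recursive

B → B T: LEFT RECURSIVE (starts with B)
B → B x n: LEFT RECURSIVE (starts with B)
B → F: starts with F
T → x: starts with x
T → F: starts with F
F → x: starts with x
F → n x: starts with n

The grammar has direct left recursion on: B.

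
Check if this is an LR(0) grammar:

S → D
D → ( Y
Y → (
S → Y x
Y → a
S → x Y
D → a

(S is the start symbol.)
No. Shift-reduce conflict between [Y → ( .] and [Y → . (]

A grammar is LR(0) if no state in the canonical LR(0) collection has:
  - both a shift item (dot before a terminal) and a complete item (shift-reduce conflict), or
  - two or more complete items (reduce-reduce conflict; the accept item [S' → S .] counts as a complete item here).

Augment with S' → S and build the canonical LR(0) collection (I0 = CLOSURE({[S' → . S]}), then GOTO on every symbol after a dot until no new states appear). It has 12 states:
  I0: { [D → . ( Y], [D → . a], [S → . D], [S → . Y x], [S → . x Y], [S' → . S], [Y → . (], [Y → . a] }  — shift
  I1: { [D → ( . Y], [Y → ( .], [Y → . (], [Y → . a] }  — shift, reduce
  I2: { [S → D .] }  — reduce
  I3: { [S' → S .] }  — accept
  I4: { [S → Y . x] }  — shift
  I5: { [D → a .], [Y → a .] }  — 2 reduces
  I6: { [S → x . Y], [Y → . (], [Y → . a] }  — shift
  I7: { [Y → ( .] }  — reduce
  I8: { [S → x Y .] }  — reduce
  I9: { [Y → a .] }  — reduce
  I10: { [S → Y x .] }  — reduce
  I11: { [D → ( Y .] }  — reduce

Conflict in state I1:
  Shift-reduce conflict between [Y → ( .] and [Y → . (]
So the grammar is NOT LR(0).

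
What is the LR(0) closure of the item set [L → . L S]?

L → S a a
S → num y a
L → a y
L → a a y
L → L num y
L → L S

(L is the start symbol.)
{ [L → . L S], [L → . L num y], [L → . S a a], [L → . a a y], [L → . a y], [S → . num y a] }

To compute CLOSURE, for each item [A → α.Bβ] where B is a non-terminal, add [B → .γ] for all productions B → γ; repeat for the newly added items until nothing changes.

Start with: [L → . L S]
  [L → . L S] has the dot before L: add [L → . S a a], [L → . a y], [L → . a a y], [L → . L num y]
  [L → . S a a] has the dot before S: add [S → . num y a]
No further items can be added.

CLOSURE = { [L → . L S], [L → . L num y], [L → . S a a], [L → . a a y], [L → . a y], [S → . num y a] }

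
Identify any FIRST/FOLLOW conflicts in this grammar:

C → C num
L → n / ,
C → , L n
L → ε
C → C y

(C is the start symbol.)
Yes. L → n '/' ',' with FOLLOW(L) on { 'n' }

A FIRST/FOLLOW conflict occurs when a non-terminal N has a nullable alternative N → β (β ⇒* ε) and another alternative N → α with FIRST(α) ∩ FOLLOW(N) ≠ ∅: on such a lookahead the parser cannot decide between expanding α and letting N vanish via β.

Nullable non-terminals: L.

L: nullable alternative(s) L → ε; FOLLOW(L) = { 'n' }
  L → n / ,: FIRST \ {ε} = { 'n' } — overlaps FOLLOW(L) on { 'n' }: CONFLICT
  L → ε: FIRST \ {ε} = { } — this is the only nullable alternative, skip

C has no nullable alternative, so no FIRST/FOLLOW check is needed there.

So the grammar has 1 FIRST/FOLLOW conflict (marked CONFLICT above).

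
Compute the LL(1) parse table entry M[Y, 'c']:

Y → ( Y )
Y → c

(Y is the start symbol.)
Y → c

To find M[Y, 'c'], we find productions for Y where 'c' is in the predict set (PREDICT(N → α) = (FIRST(α) \ {ε}) ∪ (FOLLOW(N) if α ⇒* ε)).

Y → ( Y ): PREDICT = { '(' }
Y → c: PREDICT = { 'c' }
  'c' is in predict set, so this production goes in M[Y, 'c']

M[Y, 'c'] = Y → c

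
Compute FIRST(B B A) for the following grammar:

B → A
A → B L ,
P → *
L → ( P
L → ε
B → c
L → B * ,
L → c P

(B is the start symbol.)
FIRST sets of the non-terminals involved (from the grammar, by fixed-point iteration):
  FIRST(B) = { 'c' }

To compute FIRST(B B A), process the symbols left to right:
Symbol B is a non-terminal. Add FIRST(B) \ {ε} = { 'c' }
B is not nullable (ε ∉ FIRST(B)), so stop here.
FIRST(B B A) = { 'c' }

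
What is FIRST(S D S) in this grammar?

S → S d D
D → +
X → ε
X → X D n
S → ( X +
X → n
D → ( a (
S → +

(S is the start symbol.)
FIRST sets of the non-terminals involved (from the grammar, by fixed-point iteration):
  FIRST(S) = { '(', '+' }

To compute FIRST(S D S), process the symbols left to right:
Symbol S is a non-terminal. Add FIRST(S) \ {ε} = { '(', '+' }
S is not nullable (ε ∉ FIRST(S)), so stop here.
FIRST(S D S) = { '(', '+' }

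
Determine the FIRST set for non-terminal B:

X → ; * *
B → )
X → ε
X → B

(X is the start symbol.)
{ ')' }

From B → ):
  - ')' is a terminal: add ')' and stop

Collecting: FIRST(B) = { ')' }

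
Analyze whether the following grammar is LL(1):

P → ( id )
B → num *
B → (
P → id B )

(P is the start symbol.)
Yes, the grammar is LL(1).

A grammar is LL(1) if for each non-terminal N with multiple productions, the predict sets of those productions are pairwise disjoint, where PREDICT(N → α) = (FIRST(α) \ {ε}) ∪ (FOLLOW(N) if α ⇒* ε).

For P:
  PREDICT(P → '(' id ')') = { '(' }
  PREDICT(P → id B ')') = { 'id' }
For B:
  PREDICT(B → num '*') = { 'num' }
  PREDICT(B → '(') = { '(' }

All predict sets are disjoint. The grammar IS LL(1).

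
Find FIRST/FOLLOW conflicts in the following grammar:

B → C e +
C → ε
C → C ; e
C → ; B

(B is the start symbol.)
Yes. C → C ';' e with FOLLOW(C) on { ';' }; C → ';' B with FOLLOW(C) on { ';' }

A FIRST/FOLLOW conflict occurs when a non-terminal N has a nullable alternative N → β (β ⇒* ε) and another alternative N → α with FIRST(α) ∩ FOLLOW(N) ≠ ∅: on such a lookahead the parser cannot decide between expanding α and letting N vanish via β.

Nullable non-terminals: C.
FIRST sets used below: FIRST(C) = { ';', ε }

C: nullable alternative(s) C → ε; FOLLOW(C) = { ';', 'e' }
  C → ε: FIRST \ {ε} = { } — this is the only nullable alternative, skip
  C → C ; e: FIRST \ {ε} = { ';' } — overlaps FOLLOW(C) on { ';' }: CONFLICT
  C → ; B: FIRST \ {ε} = { ';' } — overlaps FOLLOW(C) on { ';' }: CONFLICT

B has no nullable alternative, so no FIRST/FOLLOW check is needed there.

So the grammar has 2 FIRST/FOLLOW conflicts (marked CONFLICT above).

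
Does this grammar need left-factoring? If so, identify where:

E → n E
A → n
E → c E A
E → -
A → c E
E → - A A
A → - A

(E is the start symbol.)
Yes, E has productions with common prefix '-'

Left-factoring is needed when two productions for the same non-terminal
share a common prefix on the right-hand side.

Productions for E:
  E → n E
  E → c E A
  E → -
  E → - A A
Productions for A:
  A → n
  A → c E
  A → - A

Found common prefix '-' in productions for E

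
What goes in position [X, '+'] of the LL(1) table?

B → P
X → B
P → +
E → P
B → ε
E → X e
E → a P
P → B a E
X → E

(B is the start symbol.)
To find M[X, '+'], we find productions for X where '+' is in the predict set (PREDICT(N → α) = (FIRST(α) \ {ε}) ∪ (FOLLOW(N) if α ⇒* ε)).

Relevant sets:
  FIRST(B) = { '+', 'a', ε }
  FIRST(E) = { '+', 'a', 'e' }
  FOLLOW(X) = { 'e' }

X → B: PREDICT = { '+', 'a', 'e' }
  '+' is in predict set, so this production goes in M[X, '+']
X → E: PREDICT = { '+', 'a', 'e' }
  '+' is in predict set, so this production goes in M[X, '+']

M[X, '+'] = X → B, X → E  (a multiply-defined cell — the grammar is not LL(1))

Answer: X → B, X → E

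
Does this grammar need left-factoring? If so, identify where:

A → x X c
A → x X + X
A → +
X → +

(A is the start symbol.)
Left-factoring is needed when two productions for the same non-terminal
share a common prefix on the right-hand side.

Productions for A:
  A → x X c
  A → x X + X
  A → +

Found common prefix 'x X' in productions for A

Answer: Yes, A has productions with common prefix 'x X'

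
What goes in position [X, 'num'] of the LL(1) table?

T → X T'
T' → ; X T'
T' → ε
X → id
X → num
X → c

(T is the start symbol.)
To find M[X, 'num'], we find productions for X where 'num' is in the predict set (PREDICT(N → α) = (FIRST(α) \ {ε}) ∪ (FOLLOW(N) if α ⇒* ε)).

X → id: PREDICT = { 'id' }
X → num: PREDICT = { 'num' }
  'num' is in predict set, so this production goes in M[X, 'num']
X → c: PREDICT = { 'c' }

M[X, 'num'] = X → num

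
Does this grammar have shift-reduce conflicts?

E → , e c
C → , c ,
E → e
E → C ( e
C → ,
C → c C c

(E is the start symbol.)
Yes — I1: [C → , .] vs [C → , . c ,]; I6: [C → , .] vs [C → , . c ,]

Augment with E' → E and build the canonical LR(0) collection (I0 = CLOSURE({[E' → . E]}), then GOTO on every symbol after a dot until no new states appear). It has 15 states:
  I0: { [C → . , c ,], [C → . ,], [C → . c C c], [E → . , e c], [E → . C ( e], [E → . e], [E' → . E] }  — shift
  I1: { [C → , . c ,], [C → , .], [E → , . e c] }  — shift, reduce
  I2: { [E → C . ( e] }  — shift
  I3: { [E' → E .] }  — accept
  I4: { [C → . , c ,], [C → . ,], [C → . c C c], [C → c . C c] }  — shift
  I5: { [E → e .] }  — reduce
  I6: { [C → , . c ,], [C → , .] }  — shift, reduce
  I7: { [C → c C . c] }  — shift
  I8: { [C → c C c .] }  — reduce
  I9: { [C → , c . ,] }  — shift
  I10: { [C → , c , .] }  — reduce
  I11: { [E → C ( . e] }  — shift
  I12: { [E → C ( e .] }  — reduce
  I13: { [E → , e . c] }  — shift
  I14: { [E → , e c .] }  — reduce

I1 contains reduce item [C → , .] and shift items [C → , . c ,], [E → , . e c] — shift-reduce conflict.
I6 contains reduce item [C → , .] and shift item [C → , . c ,] — shift-reduce conflict.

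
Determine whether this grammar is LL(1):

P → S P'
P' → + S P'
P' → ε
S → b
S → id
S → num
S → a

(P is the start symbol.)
Yes, the grammar is LL(1).

A grammar is LL(1) if for each non-terminal N with multiple productions, the predict sets of those productions are pairwise disjoint, where PREDICT(N → α) = (FIRST(α) \ {ε}) ∪ (FOLLOW(N) if α ⇒* ε).

Relevant sets:
  FOLLOW(P') = { $ }

For P':
  PREDICT(P' → '+' S P') = { '+' }
  PREDICT(P' → ε) = { $ }
For S:
  PREDICT(S → b) = { 'b' }
  PREDICT(S → id) = { 'id' }
  PREDICT(S → num) = { 'num' }
  PREDICT(S → a) = { 'a' }
P has a single production, so nothing to check there.

All predict sets are disjoint. The grammar IS LL(1).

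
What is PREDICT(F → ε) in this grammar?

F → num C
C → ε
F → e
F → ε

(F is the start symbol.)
PREDICT(F → ε) = (FIRST(RHS) \ {ε}) ∪ (FOLLOW(F) if ε ∈ FIRST(RHS), i.e. RHS ⇒* ε)
The right-hand side is ε (FIRST(ε) = { ε }), so the predict set is FOLLOW(F) = { $ }
PREDICT(F → ε) = { $ }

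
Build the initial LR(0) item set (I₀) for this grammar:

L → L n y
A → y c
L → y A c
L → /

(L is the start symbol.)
{ [L → . /], [L → . L n y], [L → . y A c], [L' → . L] }

First, augment the grammar with L' → L
I₀ = CLOSURE({ [L' → . L] }):
  [L' → . L] has the dot before L: add [L → . L n y], [L → . y A c], [L → . /]
No further items can be added.

I₀ = { [L → . /], [L → . L n y], [L → . y A c], [L' → . L] }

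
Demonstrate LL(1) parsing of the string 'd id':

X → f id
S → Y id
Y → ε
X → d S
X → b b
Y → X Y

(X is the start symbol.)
LL(1) parsing maintains a stack (initially the start symbol over $) and the input. At each step: if the stack top is a terminal, match it against the current input token; if it is a non-terminal N, replace it with the RHS of M[N, lookahead] (the unique production whose predict set contains the lookahead).

Stack is shown with the top on the left.

Stack   Input   Action
----------------------
X $     d id $  output X → d S
d S $   d id $  match 'd'
S $     id $    output S → Y id
Y id $  id $    output Y → ε
id $    id $    match 'id'
$       $       accept

The string is accepted.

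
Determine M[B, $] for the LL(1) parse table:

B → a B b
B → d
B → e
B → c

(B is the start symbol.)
Empty (error entry)

To find M[B, $], we find productions for B where $ is in the predict set (PREDICT(N → α) = (FIRST(α) \ {ε}) ∪ (FOLLOW(N) if α ⇒* ε)).

B → a B b: PREDICT = { 'a' }
B → d: PREDICT = { 'd' }
B → e: PREDICT = { 'e' }
B → c: PREDICT = { 'c' }

M[B, $] is empty (no production applies)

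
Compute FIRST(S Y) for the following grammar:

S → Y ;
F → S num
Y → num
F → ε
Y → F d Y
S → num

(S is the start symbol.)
{ 'd', 'num' }

FIRST sets of the non-terminals involved (from the grammar, by fixed-point iteration):
  FIRST(S) = { 'd', 'num' }

To compute FIRST(S Y), process the symbols left to right:
Symbol S is a non-terminal. Add FIRST(S) \ {ε} = { 'd', 'num' }
S is not nullable (ε ∉ FIRST(S)), so stop here.
FIRST(S Y) = { 'd', 'num' }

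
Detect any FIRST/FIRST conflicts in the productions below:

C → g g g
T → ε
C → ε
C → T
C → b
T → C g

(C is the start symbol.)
FIRST sets of the non-terminals at (or reachable through a nullable prefix from) the front of some alternative:
  FIRST(T) = { 'b', 'g', ε }
  FIRST(C) = { 'b', 'g', ε }

Productions for C:
  C → g g g: FIRST = { 'g' }
  C → ε: FIRST = { ε }
  C → T: FIRST = { 'b', 'g', ε }
  C → b: FIRST = { 'b' }
Productions for T:
  T → ε: FIRST = { ε }
  T → C g: FIRST = { 'b', 'g' }

Conflict for C: C → g g g and C → T
  Overlap: { 'g' }
Conflict for C: C → ε and C → T
  Overlap: { ε }
Conflict for C: C → T and C → b
  Overlap: { 'b' }

Answer: Yes. C → g g g / C → T on { 'g' }; C → ε / C → T on { ε }; C → T / C → b on { 'b' }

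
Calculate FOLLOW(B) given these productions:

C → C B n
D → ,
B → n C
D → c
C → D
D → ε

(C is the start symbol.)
{ 'n' }

In C → C B n: B is followed by n, add FIRST(n) \ {ε} = { 'n' }

Taking the union: FOLLOW(B) = { 'n' }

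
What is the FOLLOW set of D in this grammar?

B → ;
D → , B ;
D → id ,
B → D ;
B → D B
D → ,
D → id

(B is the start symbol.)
{ ',', ';', 'id' }

To compute FOLLOW(D), find every occurrence of D on a right-hand side N → α D β: add FIRST(β) \ {ε}, and if β is empty or nullable also add FOLLOW(N). Iterate to a fixed point.

In B → D ;: D is followed by ';', add FIRST(';') \ {ε} = { ';' }
In B → D B: D is followed by B, add FIRST(B) \ {ε} = { ',', ';', 'id' }

Taking the union: FOLLOW(D) = { ',', ';', 'id' }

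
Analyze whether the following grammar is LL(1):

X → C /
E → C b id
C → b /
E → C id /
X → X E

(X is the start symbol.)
No. Predict set conflict for X: { 'b' }

A grammar is LL(1) if for each non-terminal N with multiple productions, the predict sets of those productions are pairwise disjoint, where PREDICT(N → α) = (FIRST(α) \ {ε}) ∪ (FOLLOW(N) if α ⇒* ε).

Relevant sets:
  FIRST(C) = { 'b' }
  FIRST(X) = { 'b' }

For X:
  PREDICT(X → C '/') = { 'b' }
  PREDICT(X → X E) = { 'b' }
For E:
  PREDICT(E → C b id) = { 'b' }
  PREDICT(E → C id '/') = { 'b' }
C has a single production, so nothing to check there.

Conflict found: Predict set conflict for X: { 'b' }
The grammar is NOT LL(1).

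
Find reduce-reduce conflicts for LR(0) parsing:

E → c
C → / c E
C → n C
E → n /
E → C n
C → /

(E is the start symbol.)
Yes — I6: [C → / .] vs [E → n / .]

A reduce-reduce conflict occurs when an LR(0) state has two complete items [A → α .] and [B → β .] — both call for a reduction, and with no lookahead the parser cannot choose between them.

Augment with E' → E and build the canonical LR(0) collection (I0 = CLOSURE({[E' → . E]}), then GOTO on every symbol after a dot until no new states appear). It has 12 states:
  I0: { [C → . / c E], [C → . /], [C → . n C], [E → . C n], [E → . c], [E → . n /], [E' → . E] }  — shift
  I1: { [C → / . c E], [C → / .] }  — shift, reduce
  I2: { [E → C . n] }  — shift
  I3: { [E' → E .] }  — accept
  I4: { [E → c .] }  — reduce
  I5: { [C → . / c E], [C → . /], [C → . n C], [C → n . C], [E → n . /] }  — shift
  I6: { [C → / . c E], [C → / .], [E → n / .] }  — shift, 2 reduces
  I7: { [C → n C .] }  — reduce
  I8: { [C → . / c E], [C → . /], [C → . n C], [C → n . C] }  — shift
  I9: { [C → . / c E], [C → . /], [C → . n C], [C → / c . E], [E → . C n], [E → . c], [E → . n /] }  — shift
  I10: { [C → / c E .] }  — reduce
  I11: { [E → C n .] }  — reduce

I6 contains complete items [C → / .], [E → n / .] — reduce-reduce conflict.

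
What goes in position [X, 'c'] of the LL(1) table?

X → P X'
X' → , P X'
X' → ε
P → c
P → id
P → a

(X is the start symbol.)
X → P X'

To find M[X, 'c'], we find productions for X where 'c' is in the predict set (PREDICT(N → α) = (FIRST(α) \ {ε}) ∪ (FOLLOW(N) if α ⇒* ε)).

Relevant sets:
  FIRST(P) = { 'a', 'c', 'id' }

X → P X': PREDICT = { 'a', 'c', 'id' }
  'c' is in predict set, so this production goes in M[X, 'c']

M[X, 'c'] = X → P X'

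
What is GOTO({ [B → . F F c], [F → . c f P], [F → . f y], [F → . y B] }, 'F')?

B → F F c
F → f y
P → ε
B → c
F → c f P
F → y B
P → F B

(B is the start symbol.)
{ [B → F . F c], [F → . c f P], [F → . f y], [F → . y B] }

GOTO(I, 'F') = CLOSURE({ [A → αX.β] : [A → α.Xβ] ∈ I, X = 'F' })

Items with dot before 'F', with the dot advanced:
  [B → . F F c] → [B → F . F c]
Closure of the advanced items:
  [B → F . F c] has the dot before F: add [F → . f y], [F → . c f P], [F → . y B]

GOTO = { [B → F . F c], [F → . c f P], [F → . f y], [F → . y B] }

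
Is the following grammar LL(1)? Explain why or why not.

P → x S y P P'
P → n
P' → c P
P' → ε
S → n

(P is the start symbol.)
A grammar is LL(1) if for each non-terminal N with multiple productions, the predict sets of those productions are pairwise disjoint, where PREDICT(N → α) = (FIRST(α) \ {ε}) ∪ (FOLLOW(N) if α ⇒* ε).

Relevant sets:
  FOLLOW(P') = { $, 'c' }

For P:
  PREDICT(P → x S y P P') = { 'x' }
  PREDICT(P → n) = { 'n' }
For P':
  PREDICT(P' → c P) = { 'c' }
  PREDICT(P' → ε) = { $, 'c' }
S has a single production, so nothing to check there.

Conflict found: Predict set conflict for P': { 'c' }
The grammar is NOT LL(1).

Answer: No. Predict set conflict for P': { 'c' }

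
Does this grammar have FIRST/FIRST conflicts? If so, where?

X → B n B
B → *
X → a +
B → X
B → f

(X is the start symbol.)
Yes. X → B n B / X → a '+' on { 'a' }; B → '*' / B → X on { '*' }; B → X / B → f on { 'f' }

FIRST sets of the non-terminals at (or reachable through a nullable prefix from) the front of some alternative:
  FIRST(B) = { '*', 'a', 'f' }
  FIRST(X) = { '*', 'a', 'f' }

Productions for X:
  X → B n B: FIRST = { '*', 'a', 'f' }
  X → a +: FIRST = { 'a' }
Productions for B:
  B → *: FIRST = { '*' }
  B → X: FIRST = { '*', 'a', 'f' }
  B → f: FIRST = { 'f' }

Conflict for X: X → B n B and X → a +
  Overlap: { 'a' }
Conflict for B: B → * and B → X
  Overlap: { '*' }
Conflict for B: B → X and B → f
  Overlap: { 'f' }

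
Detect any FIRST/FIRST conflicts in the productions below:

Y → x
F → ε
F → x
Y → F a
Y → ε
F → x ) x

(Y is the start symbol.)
FIRST sets of the non-terminals at (or reachable through a nullable prefix from) the front of some alternative:
  FIRST(F) = { 'x', ε }

Productions for Y:
  Y → x: FIRST = { 'x' }
  Y → F a: FIRST = { 'a', 'x' }
  Y → ε: FIRST = { ε }
Productions for F:
  F → ε: FIRST = { ε }
  F → x: FIRST = { 'x' }
  F → x ) x: FIRST = { 'x' }

Conflict for Y: Y → x and Y → F a
  Overlap: { 'x' }
Conflict for F: F → x and F → x ) x
  Overlap: { 'x' }

Answer: Yes. Y → x / Y → F a on { 'x' }; F → x / F → x ')' x on { 'x' }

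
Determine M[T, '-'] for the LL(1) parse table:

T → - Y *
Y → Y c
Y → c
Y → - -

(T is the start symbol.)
T → - Y *

To find M[T, '-'], we find productions for T where '-' is in the predict set (PREDICT(N → α) = (FIRST(α) \ {ε}) ∪ (FOLLOW(N) if α ⇒* ε)).

T → - Y *: PREDICT = { '-' }
  '-' is in predict set, so this production goes in M[T, '-']

M[T, '-'] = T → - Y *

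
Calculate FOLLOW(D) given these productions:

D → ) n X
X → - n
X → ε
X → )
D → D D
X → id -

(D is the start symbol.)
{ $, ')' }

D is the start symbol, so $ ∈ FOLLOW(D).
In D → D D: D is followed by D, add FIRST(D) \ {ε} = { ')' }
In D → D D: D is at the end; this adds FOLLOW(D) to itself — nothing new

Taking the union: FOLLOW(D) = { $, ')' }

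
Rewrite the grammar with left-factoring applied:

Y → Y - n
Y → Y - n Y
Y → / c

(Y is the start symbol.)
Left-factoring transforms A → αβ₁ | αβ₂ into A → αA' and A' → β₁ | β₂
(α is the longest common prefix among the alternatives). Repeat until
no nonterminal has two alternatives with a common prefix.

Round 1: Y has alternatives sharing prefix 'Y - n'. Introduce Y': Y → Y - n Y'
  Add: Y' → ε
  Add: Y' → Y

No remaining common prefixes — done.

Resulting grammar:
Y → Y - n Y'
Y' → ε
Y' → Y
Y → / c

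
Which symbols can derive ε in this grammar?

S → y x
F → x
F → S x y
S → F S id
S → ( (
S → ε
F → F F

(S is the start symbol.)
{ 'S' }

ε-productions: S → ε
So S is immediately nullable.
No further non-terminal can be added: every production for the remaining non-terminals contains a terminal or a non-nullable non-terminal.
Nullable = { 'S' }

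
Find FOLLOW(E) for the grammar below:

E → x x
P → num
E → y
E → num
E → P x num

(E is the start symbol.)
To compute FOLLOW(E), find every occurrence of E on a right-hand side N → α E β: add FIRST(β) \ {ε}, and if β is empty or nullable also add FOLLOW(N). Iterate to a fixed point.

E is the start symbol, so $ ∈ FOLLOW(E).
E does not occur on any right-hand side.

Taking the union: FOLLOW(E) = { $ }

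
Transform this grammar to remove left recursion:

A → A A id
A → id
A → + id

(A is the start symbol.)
A is directly left-recursive. The standard transformation for
  A → A α₁ | ... | A α_m | β₁ | ... | β_n
is
  A  → β₁ A' | ... | β_n A'
  A' → α₁ A' | ... | α_m A' | ε

A → id becomes A → id A'
A → + id becomes A → + id A'
A → A A id becomes A' → A id A'
Add A' → ε

Resulting grammar:
A → id A'
A → + id A'
A' → A id A'
A' → ε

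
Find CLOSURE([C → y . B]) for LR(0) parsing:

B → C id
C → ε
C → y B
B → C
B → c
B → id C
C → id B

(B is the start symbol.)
{ [B → . C id], [B → . C], [B → . c], [B → . id C], [C → . id B], [C → . y B], [C → .], [C → y . B] }

To compute CLOSURE, for each item [A → α.Bβ] where B is a non-terminal, add [B → .γ] for all productions B → γ; repeat for the newly added items until nothing changes.

Start with: [C → y . B]
  [C → y . B] has the dot before B: add [B → . C id], [B → . C], [B → . c], [B → . id C]
  [B → . C id] has the dot before C: add [C → .], [C → . y B], [C → . id B]
No further items can be added.

CLOSURE = { [B → . C id], [B → . C], [B → . c], [B → . id C], [C → . id B], [C → . y B], [C → .], [C → y . B] }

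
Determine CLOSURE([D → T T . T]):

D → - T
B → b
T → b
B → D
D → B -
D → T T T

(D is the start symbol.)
To compute CLOSURE, for each item [A → α.Bβ] where B is a non-terminal, add [B → .γ] for all productions B → γ; repeat for the newly added items until nothing changes.

Start with: [D → T T . T]
  [D → T T . T] has the dot before T: add [T → . b]
No further items can be added.

CLOSURE = { [D → T T . T], [T → . b] }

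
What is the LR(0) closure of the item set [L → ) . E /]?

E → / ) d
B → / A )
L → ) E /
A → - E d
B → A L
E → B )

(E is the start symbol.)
{ [A → . - E d], [B → . / A )], [B → . A L], [E → . / ) d], [E → . B )], [L → ) . E /] }

Start with: [L → ) . E /]
  [L → ) . E /] has the dot before E: add [E → . / ) d], [E → . B )]
  [E → . B )] has the dot before B: add [B → . / A )], [B → . A L]
  [B → . A L] has the dot before A: add [A → . - E d]
No further items can be added.

CLOSURE = { [A → . - E d], [B → . / A )], [B → . A L], [E → . / ) d], [E → . B )], [L → ) . E /] }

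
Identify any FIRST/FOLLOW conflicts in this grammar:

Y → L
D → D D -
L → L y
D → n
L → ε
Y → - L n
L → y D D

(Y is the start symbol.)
A FIRST/FOLLOW conflict occurs when a non-terminal N has a nullable alternative N → β (β ⇒* ε) and another alternative N → α with FIRST(α) ∩ FOLLOW(N) ≠ ∅: on such a lookahead the parser cannot decide between expanding α and letting N vanish via β.

Nullable non-terminals: L, Y.
FIRST sets used below: FIRST(L) = { 'y', ε }

L: nullable alternative(s) L → ε; FOLLOW(L) = { $, 'n', 'y' }
  L → L y: FIRST \ {ε} = { 'y' } — overlaps FOLLOW(L) on { 'y' }: CONFLICT
  L → ε: FIRST \ {ε} = { } — this is the only nullable alternative, skip
  L → y D D: FIRST \ {ε} = { 'y' } — overlaps FOLLOW(L) on { 'y' }: CONFLICT

Y: nullable alternative(s) Y → L; FOLLOW(Y) = { $ }
  Y → L: FIRST \ {ε} = { 'y' } — this is the only nullable alternative, skip
  Y → - L n: FIRST \ {ε} = { '-' } — disjoint from FOLLOW(Y)

D has no nullable alternative, so no FIRST/FOLLOW check is needed there.

So the grammar has 2 FIRST/FOLLOW conflicts (marked CONFLICT above).

Answer: Yes. L → L y with FOLLOW(L) on { 'y' }; L → y D D with FOLLOW(L) on { 'y' }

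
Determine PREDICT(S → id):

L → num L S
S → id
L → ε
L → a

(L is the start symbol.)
PREDICT(S → id) = (FIRST(RHS) \ {ε}) ∪ (FOLLOW(S) if ε ∈ FIRST(RHS), i.e. RHS ⇒* ε)
FIRST(id) = { 'id' }
ε ∉ FIRST(id), so FOLLOW(S) is not added.
PREDICT(S → id) = { 'id' }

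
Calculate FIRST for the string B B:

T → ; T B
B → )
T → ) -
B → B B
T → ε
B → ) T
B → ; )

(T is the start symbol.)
{ ')', ';' }

FIRST sets of the non-terminals involved (from the grammar, by fixed-point iteration):
  FIRST(B) = { ')', ';' }

To compute FIRST(B B), process the symbols left to right:
Symbol B is a non-terminal. Add FIRST(B) \ {ε} = { ')', ';' }
B is not nullable (ε ∉ FIRST(B)), so stop here.
FIRST(B B) = { ')', ';' }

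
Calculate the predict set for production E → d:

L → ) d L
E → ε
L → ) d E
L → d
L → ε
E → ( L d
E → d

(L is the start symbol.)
{ 'd' }

PREDICT(E → d) = (FIRST(RHS) \ {ε}) ∪ (FOLLOW(E) if ε ∈ FIRST(RHS), i.e. RHS ⇒* ε)
FIRST(d) = { 'd' }
ε ∉ FIRST(d), so FOLLOW(E) is not added.
PREDICT(E → d) = { 'd' }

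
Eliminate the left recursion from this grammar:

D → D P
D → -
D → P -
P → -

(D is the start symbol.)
D → - D'
D → P - D'
D' → P D'
D' → ε
P → -

D is directly left-recursive. The standard transformation for
  A → A α₁ | ... | A α_m | β₁ | ... | β_n
is
  A  → β₁ A' | ... | β_n A'
  A' → α₁ A' | ... | α_m A' | ε

D → - becomes D → - D'
D → P - becomes D → P - D'
D → D P becomes D' → P D'
Add D' → ε

Productions for other non-terminals are unchanged:
  P → -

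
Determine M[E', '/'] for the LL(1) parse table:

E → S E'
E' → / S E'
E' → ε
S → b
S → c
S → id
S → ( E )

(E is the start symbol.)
To find M[E', '/'], we find productions for E' where '/' is in the predict set (PREDICT(N → α) = (FIRST(α) \ {ε}) ∪ (FOLLOW(N) if α ⇒* ε)).

Relevant sets:
  FOLLOW(E') = { $, ')' }

E' → / S E': PREDICT = { '/' }
  '/' is in predict set, so this production goes in M[E', '/']
E' → ε: PREDICT = { $, ')' }

M[E', '/'] = E' → / S E'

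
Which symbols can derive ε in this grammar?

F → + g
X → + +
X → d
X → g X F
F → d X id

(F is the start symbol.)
None

There are no ε-productions, so no non-terminal can derive ε.
No non-terminals are nullable.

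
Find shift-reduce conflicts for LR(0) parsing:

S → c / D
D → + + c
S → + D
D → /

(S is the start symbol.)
No shift-reduce conflicts

Augment with S' → S and build the canonical LR(0) collection (I0 = CLOSURE({[S' → . S]}), then GOTO on every symbol after a dot until no new states appear). It has 11 states:
  I0: { [S → . + D], [S → . c / D], [S' → . S] }  — shift
  I1: { [D → . + + c], [D → . /], [S → + . D] }  — shift
  I2: { [S' → S .] }  — accept
  I3: { [S → c . / D] }  — shift
  I4: { [D → . + + c], [D → . /], [S → c / . D] }  — shift
  I5: { [D → + . + c] }  — shift
  I6: { [D → / .] }  — reduce
  I7: { [S → c / D .] }  — reduce
  I8: { [D → + + . c] }  — shift
  I9: { [D → + + c .] }  — reduce
  I10: { [S → + D .] }  — reduce

No state contains both a complete item and a shift item.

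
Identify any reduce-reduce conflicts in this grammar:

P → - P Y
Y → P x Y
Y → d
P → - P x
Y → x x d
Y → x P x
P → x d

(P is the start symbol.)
A reduce-reduce conflict occurs when an LR(0) state has two complete items [A → α .] and [B → β .] — both call for a reduction, and with no lookahead the parser cannot choose between them.

Augment with P' → P and build the canonical LR(0) collection (I0 = CLOSURE({[P' → . P]}), then GOTO on every symbol after a dot until no new states appear). It has 17 states:
  I0: { [P → . - P Y], [P → . - P x], [P → . x d], [P' → . P] }  — shift
  I1: { [P → - . P Y], [P → - . P x], [P → . - P Y], [P → . - P x], [P → . x d] }  — shift
  I2: { [P' → P .] }  — accept
  I3: { [P → x . d] }  — shift
  I4: { [P → x d .] }  — reduce
  I5: { [P → - P . Y], [P → - P . x], [P → . - P Y], [P → . - P x], [P → . x d], [Y → . P x Y], [Y → . d], [Y → . x P x], [Y → . x x d] }  — shift
  I6: { [Y → P . x Y] }  — shift
  I7: { [P → - P Y .] }  — reduce
  I8: { [Y → d .] }  — reduce
  I9: { [P → - P x .], [P → . - P Y], [P → . - P x], [P → . x d], [P → x . d], [Y → x . P x], [Y → x . x d] }  — shift, reduce
  I10: { [Y → x P . x] }  — shift
  I11: { [P → x . d], [Y → x x . d] }  — shift
  I12: { [P → x d .], [Y → x x d .] }  — 2 reduces
  I13: { [Y → x P x .] }  — reduce
  I14: { [P → . - P Y], [P → . - P x], [P → . x d], [Y → . P x Y], [Y → . d], [Y → . x P x], [Y → . x x d], [Y → P x . Y] }  — shift
  I15: { [Y → P x Y .] }  — reduce
  I16: { [P → . - P Y], [P → . - P x], [P → . x d], [P → x . d], [Y → x . P x], [Y → x . x d] }  — shift

I12 contains complete items [P → x d .], [Y → x x d .] — reduce-reduce conflict.

Answer: Yes — I12: [P → x d .] vs [Y → x x d .]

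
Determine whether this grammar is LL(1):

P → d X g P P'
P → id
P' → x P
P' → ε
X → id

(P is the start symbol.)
Relevant sets:
  FOLLOW(P') = { $, 'x' }

For P:
  PREDICT(P → d X g P P') = { 'd' }
  PREDICT(P → id) = { 'id' }
For P':
  PREDICT(P' → x P) = { 'x' }
  PREDICT(P' → ε) = { $, 'x' }
X has a single production, so nothing to check there.

Conflict found: Predict set conflict for P': { 'x' }
The grammar is NOT LL(1).

Answer: No. Predict set conflict for P': { 'x' }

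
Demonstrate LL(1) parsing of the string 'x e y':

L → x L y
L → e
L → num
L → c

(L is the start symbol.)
Stack is shown with the top on the left.

Stack    Input    Action
------------------------
L $      x e y $  output L → x L y
x L y $  x e y $  match 'x'
L y $    e y $    output L → e
e y $    e y $    match 'e'
y $      y $      match 'y'
$        $        accept

The string is accepted.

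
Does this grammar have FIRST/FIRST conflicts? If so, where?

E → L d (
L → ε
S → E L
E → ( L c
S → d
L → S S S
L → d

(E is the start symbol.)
FIRST sets of the non-terminals at (or reachable through a nullable prefix from) the front of some alternative:
  FIRST(L) = { '(', 'd', ε }
  FIRST(S) = { '(', 'd' }
  FIRST(E) = { '(', 'd' }

Productions for E:
  E → L d (: FIRST = { '(', 'd' }
  E → ( L c: FIRST = { '(' }
Productions for L:
  L → ε: FIRST = { ε }
  L → S S S: FIRST = { '(', 'd' }
  L → d: FIRST = { 'd' }
Productions for S:
  S → E L: FIRST = { '(', 'd' }
  S → d: FIRST = { 'd' }

Conflict for E: E → L d ( and E → ( L c
  Overlap: { '(' }
Conflict for L: L → S S S and L → d
  Overlap: { 'd' }
Conflict for S: S → E L and S → d
  Overlap: { 'd' }

Answer: Yes. E → L d '(' / E → '(' L c on { '(' }; L → S S S / L → d on { 'd' }; S → E L / S → d on { 'd' }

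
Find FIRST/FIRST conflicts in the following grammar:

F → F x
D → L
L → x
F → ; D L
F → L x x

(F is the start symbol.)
FIRST sets of the non-terminals at (or reachable through a nullable prefix from) the front of some alternative:
  FIRST(F) = { ';', 'x' }
  FIRST(L) = { 'x' }

Productions for F:
  F → F x: FIRST = { ';', 'x' }
  F → ; D L: FIRST = { ';' }
  F → L x x: FIRST = { 'x' }
D, L have only one production, so no FIRST/FIRST conflict is possible there.

Conflict for F: F → F x and F → ; D L
  Overlap: { ';' }
Conflict for F: F → F x and F → L x x
  Overlap: { 'x' }

Answer: Yes. F → F x / F → ';' D L on { ';' }; F → F x / F → L x x on { 'x' }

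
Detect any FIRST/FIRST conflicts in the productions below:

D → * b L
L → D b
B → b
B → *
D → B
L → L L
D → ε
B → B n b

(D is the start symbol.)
Yes. D → '*' b L / D → B on { '*' }; L → D b / L → L L on { '*', 'b' }; B → b / B → B n b on { 'b' }; B → '*' / B → B n b on { '*' }

FIRST sets of the non-terminals at (or reachable through a nullable prefix from) the front of some alternative:
  FIRST(B) = { '*', 'b' }
  FIRST(D) = { '*', 'b', ε }
  FIRST(L) = { '*', 'b' }

Productions for D:
  D → * b L: FIRST = { '*' }
  D → B: FIRST = { '*', 'b' }
  D → ε: FIRST = { ε }
Productions for L:
  L → D b: FIRST = { '*', 'b' }
  L → L L: FIRST = { '*', 'b' }
Productions for B:
  B → b: FIRST = { 'b' }
  B → *: FIRST = { '*' }
  B → B n b: FIRST = { '*', 'b' }

Conflict for D: D → * b L and D → B
  Overlap: { '*' }
Conflict for L: L → D b and L → L L
  Overlap: { '*', 'b' }
Conflict for B: B → b and B → B n b
  Overlap: { 'b' }
Conflict for B: B → * and B → B n b
  Overlap: { '*' }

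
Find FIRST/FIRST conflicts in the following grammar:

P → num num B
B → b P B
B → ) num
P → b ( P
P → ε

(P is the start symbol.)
A FIRST/FIRST conflict occurs when two productions N → α and N → β for the same non-terminal have FIRST(α) ∩ FIRST(β) ≠ ∅ (with ε ∈ FIRST of a nullable right-hand side, so two nullable alternatives also conflict).

Productions for P:
  P → num num B: FIRST = { 'num' }
  P → b ( P: FIRST = { 'b' }
  P → ε: FIRST = { ε }
Productions for B:
  B → b P B: FIRST = { 'b' }
  B → ) num: FIRST = { ')' }

All alternatives of each non-terminal have pairwise disjoint FIRST sets.

Answer: No FIRST/FIRST conflicts.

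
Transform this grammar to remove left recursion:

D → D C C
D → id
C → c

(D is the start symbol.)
D → id D'
D' → C C D'
D' → ε
C → c

D is directly left-recursive. The standard transformation for
  A → A α₁ | ... | A α_m | β₁ | ... | β_n
is
  A  → β₁ A' | ... | β_n A'
  A' → α₁ A' | ... | α_m A' | ε

D → id becomes D → id D'
D → D C C becomes D' → C C D'
Add D' → ε

Productions for other non-terminals are unchanged:
  C → c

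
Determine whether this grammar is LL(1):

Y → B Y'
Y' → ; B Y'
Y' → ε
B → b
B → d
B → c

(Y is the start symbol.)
Relevant sets:
  FOLLOW(Y') = { $ }

For Y':
  PREDICT(Y' → ';' B Y') = { ';' }
  PREDICT(Y' → ε) = { $ }
For B:
  PREDICT(B → b) = { 'b' }
  PREDICT(B → d) = { 'd' }
  PREDICT(B → c) = { 'c' }
Y has a single production, so nothing to check there.

All predict sets are disjoint. The grammar IS LL(1).

Answer: Yes, the grammar is LL(1).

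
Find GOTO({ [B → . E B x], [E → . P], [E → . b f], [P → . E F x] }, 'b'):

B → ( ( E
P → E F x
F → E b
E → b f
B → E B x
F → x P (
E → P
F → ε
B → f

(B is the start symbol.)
GOTO(I, 'b') = CLOSURE({ [A → αX.β] : [A → α.Xβ] ∈ I, X = 'b' })

Items with dot before 'b', with the dot advanced:
  [E → . b f] → [E → b . f]
Closure adds nothing (no advanced item has the dot before a non-terminal).

GOTO = { [E → b . f] }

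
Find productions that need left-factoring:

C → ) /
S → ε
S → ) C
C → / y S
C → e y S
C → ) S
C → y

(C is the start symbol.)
Left-factoring is needed when two productions for the same non-terminal
share a common prefix on the right-hand side.

Productions for C:
  C → ) /
  C → / y S
  C → e y S
  C → ) S
  C → y
Productions for S:
  S → ε
  S → ) C

Found common prefix ')' in productions for C

Answer: Yes, C has productions with common prefix ')'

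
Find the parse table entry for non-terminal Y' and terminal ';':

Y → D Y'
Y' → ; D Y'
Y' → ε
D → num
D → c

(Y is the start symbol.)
Y' → ; D Y'

To find M[Y', ';'], we find productions for Y' where ';' is in the predict set (PREDICT(N → α) = (FIRST(α) \ {ε}) ∪ (FOLLOW(N) if α ⇒* ε)).

Relevant sets:
  FOLLOW(Y') = { $ }

Y' → ; D Y': PREDICT = { ';' }
  ';' is in predict set, so this production goes in M[Y', ';']
Y' → ε: PREDICT = { $ }

M[Y', ';'] = Y' → ; D Y'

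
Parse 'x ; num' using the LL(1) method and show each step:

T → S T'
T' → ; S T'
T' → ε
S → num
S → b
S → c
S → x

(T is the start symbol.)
LL(1) parsing maintains a stack (initially the start symbol over $) and the input. At each step: if the stack top is a terminal, match it against the current input token; if it is a non-terminal N, replace it with the RHS of M[N, lookahead] (the unique production whose predict set contains the lookahead).

Stack is shown with the top on the left.

Stack     Input      Action
---------------------------
T $       x ; num $  output T → S T'
S T' $    x ; num $  output S → x
x T' $    x ; num $  match 'x'
T' $      ; num $    output T' → ; S T'
; S T' $  ; num $    match ';'
S T' $    num $      output S → num
num T' $  num $      match 'num'
T' $      $          output T' → ε
$         $          accept

The string is accepted.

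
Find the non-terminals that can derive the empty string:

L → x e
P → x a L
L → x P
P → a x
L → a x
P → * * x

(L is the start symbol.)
A non-terminal is nullable if it can derive ε (the empty string): either it has an ε-production, or it has a production whose right-hand side consists entirely of nullable non-terminals.

There are no ε-productions, so no non-terminal can derive ε.
No non-terminals are nullable.

Answer: None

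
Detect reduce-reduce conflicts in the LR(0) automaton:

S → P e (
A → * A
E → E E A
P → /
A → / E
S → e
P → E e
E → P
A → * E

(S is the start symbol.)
A reduce-reduce conflict occurs when an LR(0) state has two complete items [A → α .] and [B → β .] — both call for a reduction, and with no lookahead the parser cannot choose between them.

Augment with S' → S and build the canonical LR(0) collection (I0 = CLOSURE({[S' → . S]}), then GOTO on every symbol after a dot until no new states appear). It has 17 states:
  I0: { [E → . E E A], [E → . P], [P → . /], [P → . E e], [S → . P e (], [S → . e], [S' → . S] }  — shift
  I1: { [P → / .] }  — reduce
  I2: { [E → . E E A], [E → . P], [E → E . E A], [P → . /], [P → . E e], [P → E . e] }  — shift
  I3: { [E → P .], [S → P . e (] }  — shift, reduce
  I4: { [S' → S .] }  — accept
  I5: { [S → e .] }  — reduce
  I6: { [S → P e . (] }  — shift
  I7: { [S → P e ( .] }  — reduce
  I8: { [A → . * A], [A → . * E], [A → . / E], [E → . E E A], [E → . P], [E → E . E A], [E → E E . A], [P → . /], [P → . E e], [P → E . e] }  — shift
  I9: { [E → P .] }  — reduce
  I10: { [P → E e .] }  — reduce
  I11: { [A → * . A], [A → * . E], [A → . * A], [A → . * E], [A → . / E], [E → . E E A], [E → . P], [P → . /], [P → . E e] }  — shift
  I12: { [A → / . E], [E → . E E A], [E → . P], [P → . /], [P → . E e], [P → / .] }  — shift, reduce
  I13: { [E → E E A .] }  — reduce
  I14: { [A → / E .], [E → . E E A], [E → . P], [E → E . E A], [P → . /], [P → . E e], [P → E . e] }  — shift, reduce
  I15: { [A → * A .] }  — reduce
  I16: { [A → * E .], [E → . E E A], [E → . P], [E → E . E A], [P → . /], [P → . E e], [P → E . e] }  — shift, reduce

No state contains more than one complete item.

Answer: No reduce-reduce conflicts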